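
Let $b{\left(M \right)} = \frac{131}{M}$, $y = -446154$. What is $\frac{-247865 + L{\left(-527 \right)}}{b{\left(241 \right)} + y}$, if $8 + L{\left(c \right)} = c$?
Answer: $\frac{59864400}{107522983} \approx 0.55676$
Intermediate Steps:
$L{\left(c \right)} = -8 + c$
$\frac{-247865 + L{\left(-527 \right)}}{b{\left(241 \right)} + y} = \frac{-247865 - 535}{\frac{131}{241} - 446154} = \frac{-247865 - 535}{131 \cdot \frac{1}{241} - 446154} = - \frac{248400}{\frac{131}{241} - 446154} = - \frac{248400}{- \frac{107522983}{241}} = \left(-248400\right) \left(- \frac{241}{107522983}\right) = \frac{59864400}{107522983}$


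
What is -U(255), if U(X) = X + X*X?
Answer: -65280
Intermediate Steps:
U(X) = X + X**2
-U(255) = -255*(1 + 255) = -255*256 = -1*65280 = -65280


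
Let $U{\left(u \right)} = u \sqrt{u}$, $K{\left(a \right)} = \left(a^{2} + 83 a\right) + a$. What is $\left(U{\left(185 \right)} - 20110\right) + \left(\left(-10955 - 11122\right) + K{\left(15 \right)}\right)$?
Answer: $-40702 + 185 \sqrt{185} \approx -38186.0$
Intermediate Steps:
$K{\left(a \right)} = a^{2} + 84 a$
$U{\left(u \right)} = u^{\frac{3}{2}}$
$\left(U{\left(185 \right)} - 20110\right) + \left(\left(-10955 - 11122\right) + K{\left(15 \right)}\right) = \left(185^{\frac{3}{2}} - 20110\right) + \left(\left(-10955 - 11122\right) + 15 \left(84 + 15\right)\right) = \left(185 \sqrt{185} - 20110\right) + \left(-22077 + 15 \cdot 99\right) = \left(-20110 + 185 \sqrt{185}\right) + \left(-22077 + 1485\right) = \left(-20110 + 185 \sqrt{185}\right) - 20592 = -40702 + 185 \sqrt{185}$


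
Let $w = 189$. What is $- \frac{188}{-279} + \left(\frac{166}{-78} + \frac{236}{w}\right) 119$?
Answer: $- \frac{1131515}{10881} \approx -103.99$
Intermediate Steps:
$- \frac{188}{-279} + \left(\frac{166}{-78} + \frac{236}{w}\right) 119 = - \frac{188}{-279} + \left(\frac{166}{-78} + \frac{236}{189}\right) 119 = \left(-188\right) \left(- \frac{1}{279}\right) + \left(166 \left(- \frac{1}{78}\right) + 236 \cdot \frac{1}{189}\right) 119 = \frac{188}{279} + \left(- \frac{83}{39} + \frac{236}{189}\right) 119 = \frac{188}{279} - \frac{36737}{351} = - \frac{1131515}{10881}$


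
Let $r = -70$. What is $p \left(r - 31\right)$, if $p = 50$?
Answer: $-5050$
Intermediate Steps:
$p \left(r - 31\right) = 50 \left(-70 - 31\right) = 50 \left(-101\right) = -5050$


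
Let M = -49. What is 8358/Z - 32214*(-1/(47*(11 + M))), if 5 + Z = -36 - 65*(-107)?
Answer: -51950052/3087101 ≈ -16.828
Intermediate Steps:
Z = 6914 (Z = -5 + (-36 - 65*(-107)) = -5 + (-36 + 6955) = -5 + 6919 = 6914)
8358/Z - 32214*(-1/(47*(11 + M))) = 8358/6914 - 32214*(-1/(47*(11 - 49))) = 8358*(1/6914) - 32214/((-38*(-47))) = 4179/3457 - 32214/1786 = 4179/3457 - 32214*1/1786 = 4179/3457 - 16107/893 = -51950052/3087101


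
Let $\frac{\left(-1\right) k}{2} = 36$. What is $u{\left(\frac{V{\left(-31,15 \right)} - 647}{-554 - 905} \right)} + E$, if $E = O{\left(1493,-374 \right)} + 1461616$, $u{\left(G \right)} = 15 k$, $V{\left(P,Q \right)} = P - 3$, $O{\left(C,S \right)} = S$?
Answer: $1460162$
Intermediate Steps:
$k = -72$ ($k = \left(-2\right) 36 = -72$)
$V{\left(P,Q \right)} = -3 + P$
$u{\left(G \right)} = -1080$ ($u{\left(G \right)} = 15 \left(-72\right) = -1080$)
$E = 1461242$ ($E = -374 + 1461616 = 1461242$)
$u{\left(\frac{V{\left(-31,15 \right)} - 647}{-554 - 905} \right)} + E = -1080 + 1461242 = 1460162$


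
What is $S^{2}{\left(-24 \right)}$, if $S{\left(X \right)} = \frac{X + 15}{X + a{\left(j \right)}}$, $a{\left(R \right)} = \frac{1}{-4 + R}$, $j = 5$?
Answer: $\frac{81}{529} \approx 0.15312$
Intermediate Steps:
$S{\left(X \right)} = \frac{15 + X}{1 + X}$ ($S{\left(X \right)} = \frac{X + 15}{X + \frac{1}{-4 + 5}} = \frac{15 + X}{X + 1^{-1}} = \frac{15 + X}{X + 1} = \frac{15 + X}{1 + X}$)
$S^{2}{\left(-24 \right)} = \left(\frac{15 - 24}{1 - 24}\right)^{2} = \left(\frac{1}{-23} \left(-9\right)\right)^{2} = \left(\left(- \frac{1}{23}\right) \left(-9\right)\right)^{2} = \left(\frac{9}{23}\right)^{2} = \frac{81}{529}$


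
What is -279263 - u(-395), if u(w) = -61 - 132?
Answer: -279070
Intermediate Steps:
u(w) = -193
-279263 - u(-395) = -279263 - 1*(-193) = -279263 + 193 = -279070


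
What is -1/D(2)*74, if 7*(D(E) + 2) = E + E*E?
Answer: 259/4 ≈ 64.750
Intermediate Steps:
D(E) = -2 + E/7 + E²/7 (D(E) = -2 + (E + E*E)/7 = -2 + (E + E²)/7 = -2 + (E/7 + E²/7) = -2 + E/7 + E²/7)
-1/D(2)*74 = -1/(-2 + (⅐)*2 + (⅐)*2²)*74 = -1/(-2 + 2/7 + (⅐)*4)*74 = -1/(-2 + 2/7 + 4/7)*74 = -1/(-8/7)*74 = -1*(-7/8)*74 = (7/8)*74 = 259/4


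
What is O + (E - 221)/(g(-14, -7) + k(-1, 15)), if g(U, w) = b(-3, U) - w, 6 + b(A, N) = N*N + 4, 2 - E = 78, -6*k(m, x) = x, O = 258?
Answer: 101832/397 ≈ 256.50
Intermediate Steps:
k(m, x) = -x/6
E = -76 (E = 2 - 1*78 = 2 - 78 = -76)
b(A, N) = -2 + N**2 (b(A, N) = -6 + (N*N + 4) = -6 + (N**2 + 4) = -6 + (4 + N**2) = -2 + N**2)
g(U, w) = -2 + U**2 - w (g(U, w) = (-2 + U**2) - w = -2 + U**2 - w)
O + (E - 221)/(g(-14, -7) + k(-1, 15)) = 258 + (-76 - 221)/((-2 + (-14)**2 - 1*(-7)) - 1/6*15) = 258 - 297/((-2 + 196 + 7) - 5/2) = 258 - 297/(201 - 5/2) = 258 - 297/397/2 = 258 - 297*2/397 = 258 - 594/397 = 101832/397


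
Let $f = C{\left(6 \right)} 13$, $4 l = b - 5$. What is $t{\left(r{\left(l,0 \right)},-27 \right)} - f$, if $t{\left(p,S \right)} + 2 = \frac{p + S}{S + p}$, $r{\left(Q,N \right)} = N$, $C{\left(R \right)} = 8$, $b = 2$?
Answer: $-105$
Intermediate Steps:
$l = - \frac{3}{4}$ ($l = \frac{2 - 5}{4} = \frac{1}{4} \left(-3\right) = - \frac{3}{4} \approx -0.75$)
$f = 104$ ($f = 8 \cdot 13 = 104$)
$t{\left(p,S \right)} = -1$ ($t{\left(p,S \right)} = -2 + \frac{p + S}{S + p} = -2 + \frac{S + p}{S + p} = -2 + 1 = -1$)
$t{\left(r{\left(l,0 \right)},-27 \right)} - f = -1 - 104 = -105$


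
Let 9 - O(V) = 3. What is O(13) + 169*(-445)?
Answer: -75199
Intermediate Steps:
O(V) = 6 (O(V) = 9 - 1*3 = 9 - 3 = 6)
O(13) + 169*(-445) = 6 + 169*(-445) = 6 - 75205 = -75199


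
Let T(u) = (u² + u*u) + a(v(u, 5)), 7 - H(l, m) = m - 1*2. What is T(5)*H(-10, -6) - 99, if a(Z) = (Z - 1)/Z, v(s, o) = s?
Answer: 663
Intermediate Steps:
H(l, m) = 9 - m (H(l, m) = 7 - (m - 1*2) = 7 - (m - 2) = 7 - (-2 + m) = 7 + (2 - m) = 9 - m)
a(Z) = (-1 + Z)/Z
T(u) = 2*u² + (-1 + u)/u (T(u) = (u² + u*u) + (-1 + u)/u = (u² + u²) + (-1 + u)/u = 2*u² + (-1 + u)/u)
T(5)*H(-10, -6) - 99 = ((-1 + 5 + 2*5³)/5)*(9 - 1*(-6)) - 99 = ((-1 + 5 + 2*125)/5)*(9 + 6) - 99 = ((-1 + 5 + 250)/5)*15 - 99 = ((⅕)*254)*15 - 99 = (254/5)*15 - 99 = 762 - 99 = 663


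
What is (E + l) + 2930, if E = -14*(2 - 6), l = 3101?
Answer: 6087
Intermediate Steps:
E = 56 (E = -14*(-4) = 56)
(E + l) + 2930 = (56 + 3101) + 2930 = 3157 + 2930 = 6087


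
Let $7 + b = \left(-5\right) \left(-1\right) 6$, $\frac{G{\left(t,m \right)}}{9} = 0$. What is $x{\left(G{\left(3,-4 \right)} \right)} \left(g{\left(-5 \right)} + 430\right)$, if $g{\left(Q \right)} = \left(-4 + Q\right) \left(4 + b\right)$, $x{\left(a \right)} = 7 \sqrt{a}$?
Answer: $0$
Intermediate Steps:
$G{\left(t,m \right)} = 0$ ($G{\left(t,m \right)} = 9 \cdot 0 = 0$)
$b = 23$ ($b = -7 + \left(-5\right) \left(-1\right) 6 = -7 + 5 \cdot 6 = -7 + 30 = 23$)
$g{\left(Q \right)} = -108 + 27 Q$ ($g{\left(Q \right)} = \left(-4 + Q\right) \left(4 + 23\right) = \left(-4 + Q\right) 27 = -108 + 27 Q$)
$x{\left(G{\left(3,-4 \right)} \right)} \left(g{\left(-5 \right)} + 430\right) = 7 \sqrt{0} \left(\left(-108 + 27 \left(-5\right)\right) + 430\right) = 7 \cdot 0 \left(\left(-108 - 135\right) + 430\right) = 0 \left(-243 + 430\right) = 0 \cdot 187 = 0$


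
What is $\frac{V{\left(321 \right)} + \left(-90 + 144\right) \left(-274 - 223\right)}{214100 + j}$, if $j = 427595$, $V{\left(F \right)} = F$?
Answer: $- \frac{26517}{641695} \approx -0.041323$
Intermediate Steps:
$\frac{V{\left(321 \right)} + \left(-90 + 144\right) \left(-274 - 223\right)}{214100 + j} = \frac{321 + \left(-90 + 144\right) \left(-274 - 223\right)}{214100 + 427595} = \frac{321 + 54 \left(-497\right)}{641695} = \left(321 - 26838\right) \frac{1}{641695} = \left(-26517\right) \frac{1}{641695} = - \frac{26517}{641695}$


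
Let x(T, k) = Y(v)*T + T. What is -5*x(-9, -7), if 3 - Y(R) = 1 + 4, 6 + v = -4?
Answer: -45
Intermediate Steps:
v = -10 (v = -6 - 4 = -10)
Y(R) = -2 (Y(R) = 3 - (1 + 4) = 3 - 1*5 = 3 - 5 = -2)
x(T, k) = -T (x(T, k) = -2*T + T = -T)
-5*x(-9, -7) = -(-5)*(-9) = -5*9 = -45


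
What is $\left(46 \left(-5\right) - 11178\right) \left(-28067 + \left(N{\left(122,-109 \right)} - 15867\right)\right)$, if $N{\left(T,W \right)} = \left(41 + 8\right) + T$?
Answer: $499248304$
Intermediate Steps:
$N{\left(T,W \right)} = 49 + T$
$\left(46 \left(-5\right) - 11178\right) \left(-28067 + \left(N{\left(122,-109 \right)} - 15867\right)\right) = \left(46 \left(-5\right) - 11178\right) \left(-28067 + \left(\left(49 + 122\right) - 15867\right)\right) = \left(-230 - 11178\right) \left(-28067 + \left(171 - 15867\right)\right) = - 11408 \left(-28067 - 15696\right) = \left(-11408\right) \left(-43763\right) = 499248304$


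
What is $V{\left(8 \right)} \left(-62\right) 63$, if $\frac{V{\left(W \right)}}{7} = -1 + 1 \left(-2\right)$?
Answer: $82026$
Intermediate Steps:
$V{\left(W \right)} = -21$ ($V{\left(W \right)} = 7 \left(-1 + 1 \left(-2\right)\right) = 7 \left(-1 - 2\right) = 7 \left(-3\right) = -21$)
$V{\left(8 \right)} \left(-62\right) 63 = \left(-21\right) \left(-62\right) 63 = 1302 \cdot 63 = 82026$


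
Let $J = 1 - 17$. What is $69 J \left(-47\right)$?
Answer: $51888$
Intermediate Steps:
$J = -16$
$69 J \left(-47\right) = 69 \left(-16\right) \left(-47\right) = \left(-1104\right) \left(-47\right) = 51888$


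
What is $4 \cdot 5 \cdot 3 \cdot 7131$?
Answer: $427860$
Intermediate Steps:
$4 \cdot 5 \cdot 3 \cdot 7131 = 20 \cdot 3 \cdot 7131 = 60 \cdot 7131 = 427860$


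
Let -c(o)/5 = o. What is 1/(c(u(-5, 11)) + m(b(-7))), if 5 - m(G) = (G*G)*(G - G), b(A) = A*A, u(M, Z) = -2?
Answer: 1/15 ≈ 0.066667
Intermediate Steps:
c(o) = -5*o
b(A) = A**2
m(G) = 5 (m(G) = 5 - G*G*(G - G) = 5 - G**2*0 = 5 - 1*0 = 5 + 0 = 5)
1/(c(u(-5, 11)) + m(b(-7))) = 1/(-5*(-2) + 5) = 1/(10 + 5) = 1/15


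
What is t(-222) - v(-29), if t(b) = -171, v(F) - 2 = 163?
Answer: -336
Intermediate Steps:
v(F) = 165 (v(F) = 2 + 163 = 165)
t(-222) - v(-29) = -171 - 1*165 = -171 - 165 = -336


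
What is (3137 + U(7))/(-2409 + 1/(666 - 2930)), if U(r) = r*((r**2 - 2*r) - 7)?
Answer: -7545912/5453977 ≈ -1.3836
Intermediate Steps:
U(r) = r*(-7 + r**2 - 2*r)
(3137 + U(7))/(-2409 + 1/(666 - 2930)) = (3137 + 7*(-7 + 7**2 - 2*7))/(-2409 + 1/(666 - 2930)) = (3137 + 7*(-7 + 49 - 14))/(-2409 + 1/(-2264)) = (3137 + 7*28)/(-2409 - 1/2264) = (3137 + 196)/(-5453977/2264) = 3333*(-2264/5453977) = -7545912/5453977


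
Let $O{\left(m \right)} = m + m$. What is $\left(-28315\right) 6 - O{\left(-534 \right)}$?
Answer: $-168822$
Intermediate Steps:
$O{\left(m \right)} = 2 m$
$\left(-28315\right) 6 - O{\left(-534 \right)} = \left(-28315\right) 6 - 2 \left(-534\right) = -169890 - -1068 = -169890 + 1068 = -168822$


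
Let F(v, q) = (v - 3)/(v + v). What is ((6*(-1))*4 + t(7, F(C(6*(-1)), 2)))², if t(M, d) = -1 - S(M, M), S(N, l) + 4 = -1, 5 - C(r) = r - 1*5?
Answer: 400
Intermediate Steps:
C(r) = 10 - r (C(r) = 5 - (r - 1*5) = 5 - (r - 5) = 5 - (-5 + r) = 5 + (5 - r) = 10 - r)
F(v, q) = (-3 + v)/(2*v) (F(v, q) = (-3 + v)/((2*v)) = (-3 + v)*(1/(2*v)) = (-3 + v)/(2*v))
S(N, l) = -5 (S(N, l) = -4 - 1 = -5)
t(M, d) = 4 (t(M, d) = -1 - 1*(-5) = -1 + 5 = 4)
((6*(-1))*4 + t(7, F(C(6*(-1)), 2)))² = ((6*(-1))*4 + 4)² = (-6*4 + 4)² = (-24 + 4)² = (-20)² = 400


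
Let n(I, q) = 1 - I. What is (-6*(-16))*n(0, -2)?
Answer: 96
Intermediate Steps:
(-6*(-16))*n(0, -2) = (-6*(-16))*(1 - 1*0) = 96*(1 + 0) = 96*1 = 96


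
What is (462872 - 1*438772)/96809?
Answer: 24100/96809 ≈ 0.24894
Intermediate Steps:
(462872 - 1*438772)/96809 = (462872 - 438772)*(1/96809) = 24100*(1/96809) = 24100/96809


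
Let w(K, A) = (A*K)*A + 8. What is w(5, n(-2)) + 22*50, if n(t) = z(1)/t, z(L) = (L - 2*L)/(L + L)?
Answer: 17733/16 ≈ 1108.3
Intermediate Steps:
z(L) = -½ (z(L) = (-L)/((2*L)) = (-L)*(1/(2*L)) = -½)
n(t) = -1/(2*t)
w(K, A) = 8 + K*A² (w(K, A) = K*A² + 8 = 8 + K*A²)
w(5, n(-2)) + 22*50 = (8 + 5*(-½/(-2))²) + 22*50 = (8 + 5*(-½*(-½))²) + 1100 = (8 + 5*(¼)²) + 1100 = (8 + 5*(1/16)) + 1100 = (8 + 5/16) + 1100 = 133/16 + 1100 = 17733/16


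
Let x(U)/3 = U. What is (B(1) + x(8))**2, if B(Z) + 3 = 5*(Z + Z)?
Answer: 961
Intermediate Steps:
x(U) = 3*U
B(Z) = -3 + 10*Z (B(Z) = -3 + 5*(Z + Z) = -3 + 5*(2*Z) = -3 + 10*Z)
(B(1) + x(8))**2 = ((-3 + 10*1) + 3*8)**2 = ((-3 + 10) + 24)**2 = (7 + 24)**2 = 31**2 = 961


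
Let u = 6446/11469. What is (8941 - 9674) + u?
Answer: -8400331/11469 ≈ -732.44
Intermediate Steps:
u = 6446/11469 (u = 6446*(1/11469) = 6446/11469 ≈ 0.56204)
(8941 - 9674) + u = (8941 - 9674) + 6446/11469 = -733 + 6446/11469 = -8400331/11469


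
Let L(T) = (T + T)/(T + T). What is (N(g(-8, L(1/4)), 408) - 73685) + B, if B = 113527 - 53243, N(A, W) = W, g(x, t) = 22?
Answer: -12993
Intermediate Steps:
L(T) = 1 (L(T) = (2*T)/((2*T)) = (2*T)*(1/(2*T)) = 1)
B = 60284
(N(g(-8, L(1/4)), 408) - 73685) + B = (408 - 73685) + 60284 = -73277 + 60284 = -12993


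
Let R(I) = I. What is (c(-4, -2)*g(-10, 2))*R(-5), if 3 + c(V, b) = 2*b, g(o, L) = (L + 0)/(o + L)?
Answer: -35/4 ≈ -8.7500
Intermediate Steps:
g(o, L) = L/(L + o)
c(V, b) = -3 + 2*b
(c(-4, -2)*g(-10, 2))*R(-5) = ((-3 + 2*(-2))*(2/(2 - 10)))*(-5) = ((-3 - 4)*(2/(-8)))*(-5) = -14*(-1)/8*(-5) = -7*(-1/4)*(-5) = (7/4)*(-5) = -35/4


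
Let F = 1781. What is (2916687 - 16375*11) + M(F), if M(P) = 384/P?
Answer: 4873817306/1781 ≈ 2.7366e+6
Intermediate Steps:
(2916687 - 16375*11) + M(F) = (2916687 - 16375*11) + 384/1781 = (2916687 - 180125) + 384*(1/1781) = 2736562 + 384/1781 = 4873817306/1781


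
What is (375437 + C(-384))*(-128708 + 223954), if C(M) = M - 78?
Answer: 35714868850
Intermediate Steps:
C(M) = -78 + M
(375437 + C(-384))*(-128708 + 223954) = (375437 + (-78 - 384))*(-128708 + 223954) = (375437 - 462)*95246 = 374975*95246 = 35714868850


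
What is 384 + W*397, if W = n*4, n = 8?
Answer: 13088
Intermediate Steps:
W = 32 (W = 8*4 = 32)
384 + W*397 = 384 + 32*397 = 384 + 12704 = 13088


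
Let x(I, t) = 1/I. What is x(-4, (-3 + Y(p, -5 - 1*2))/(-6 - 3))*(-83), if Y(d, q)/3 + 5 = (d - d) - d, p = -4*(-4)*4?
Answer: 83/4 ≈ 20.750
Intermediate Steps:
p = 64 (p = 16*4 = 64)
Y(d, q) = -15 - 3*d (Y(d, q) = -15 + 3*((d - d) - d) = -15 + 3*(0 - d) = -15 + 3*(-d) = -15 - 3*d)
x(-4, (-3 + Y(p, -5 - 1*2))/(-6 - 3))*(-83) = -83/(-4) = -1/4*(-83) = 83/4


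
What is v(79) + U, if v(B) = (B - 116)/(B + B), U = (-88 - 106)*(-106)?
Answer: 3249075/158 ≈ 20564.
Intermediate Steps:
U = 20564 (U = -194*(-106) = 20564)
v(B) = (-116 + B)/(2*B) (v(B) = (-116 + B)/((2*B)) = (-116 + B)*(1/(2*B)) = (-116 + B)/(2*B))
v(79) + U = (½)*(-116 + 79)/79 + 20564 = (½)*(1/79)*(-37) + 20564 = -37/158 + 20564 = 3249075/158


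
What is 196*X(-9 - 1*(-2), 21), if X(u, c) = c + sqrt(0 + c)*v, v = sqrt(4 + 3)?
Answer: 4116 + 1372*sqrt(3) ≈ 6492.4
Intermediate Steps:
v = sqrt(7) ≈ 2.6458
X(u, c) = c + sqrt(7)*sqrt(c) (X(u, c) = c + sqrt(0 + c)*sqrt(7) = c + sqrt(c)*sqrt(7) = c + sqrt(7)*sqrt(c))
196*X(-9 - 1*(-2), 21) = 196*(21 + sqrt(7)*sqrt(21)) = 196*(21 + 7*sqrt(3)) = 4116 + 1372*sqrt(3)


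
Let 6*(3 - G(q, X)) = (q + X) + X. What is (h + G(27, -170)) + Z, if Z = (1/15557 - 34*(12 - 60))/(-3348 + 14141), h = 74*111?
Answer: 8330843304265/1007440206 ≈ 8269.3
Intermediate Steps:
h = 8214
Z = 25389025/167906701 (Z = (1/15557 - 34*(-48))/10793 = (1/15557 + 1632)*(1/10793) = (25389025/15557)*(1/10793) = 25389025/167906701 ≈ 0.15121)
G(q, X) = 3 - X/3 - q/6 (G(q, X) = 3 - ((q + X) + X)/6 = 3 - ((X + q) + X)/6 = 3 - (q + 2*X)/6 = 3 + (-X/3 - q/6) = 3 - X/3 - q/6)
(h + G(27, -170)) + Z = (8214 + (3 - 1/3*(-170) - 1/6*27)) + 25389025/167906701 = (8214 + (3 + 170/3 - 9/2)) + 25389025/167906701 = (8214 + 331/6) + 25389025/167906701 = 49615/6 + 25389025/167906701 = 8330843304265/1007440206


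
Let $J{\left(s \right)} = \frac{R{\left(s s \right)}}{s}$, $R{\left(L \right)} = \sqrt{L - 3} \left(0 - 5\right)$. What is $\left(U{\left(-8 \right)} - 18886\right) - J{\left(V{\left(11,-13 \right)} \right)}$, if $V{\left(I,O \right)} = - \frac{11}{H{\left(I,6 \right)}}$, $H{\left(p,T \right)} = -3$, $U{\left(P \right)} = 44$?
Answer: $-18842 + \frac{5 \sqrt{94}}{11} \approx -18838.0$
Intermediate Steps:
$V{\left(I,O \right)} = \frac{11}{3}$ ($V{\left(I,O \right)} = - \frac{11}{-3} = \left(-11\right) \left(- \frac{1}{3}\right) = \frac{11}{3}$)
$R{\left(L \right)} = - 5 \sqrt{-3 + L}$ ($R{\left(L \right)} = \sqrt{-3 + L} \left(-5\right) = - 5 \sqrt{-3 + L}$)
$J{\left(s \right)} = - \frac{5 \sqrt{-3 + s^{2}}}{s}$ ($J{\left(s \right)} = \frac{\left(-5\right) \sqrt{-3 + s s}}{s} = \frac{\left(-5\right) \sqrt{-3 + s^{2}}}{s} = - \frac{5 \sqrt{-3 + s^{2}}}{s}$)
$\left(U{\left(-8 \right)} - 18886\right) - J{\left(V{\left(11,-13 \right)} \right)} = \left(44 - 18886\right) - - \frac{5 \sqrt{-3 + \left(\frac{11}{3}\right)^{2}}}{\frac{11}{3}} = -18842 - \left(-5\right) \frac{3}{11} \sqrt{-3 + \frac{121}{9}} = -18842 - \left(-5\right) \frac{3}{11} \sqrt{\frac{94}{9}} = -18842 - \left(-5\right) \frac{3}{11} \frac{\sqrt{94}}{3} = -18842 - - \frac{5 \sqrt{94}}{11} = -18842 + \frac{5 \sqrt{94}}{11}$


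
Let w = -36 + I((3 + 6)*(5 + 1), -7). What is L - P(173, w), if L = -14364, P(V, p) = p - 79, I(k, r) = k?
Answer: -14303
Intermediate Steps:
w = 18 (w = -36 + (3 + 6)*(5 + 1) = -36 + 9*6 = -36 + 54 = 18)
P(V, p) = -79 + p
L - P(173, w) = -14364 - (-79 + 18) = -14364 - 1*(-61) = -14364 + 61 = -14303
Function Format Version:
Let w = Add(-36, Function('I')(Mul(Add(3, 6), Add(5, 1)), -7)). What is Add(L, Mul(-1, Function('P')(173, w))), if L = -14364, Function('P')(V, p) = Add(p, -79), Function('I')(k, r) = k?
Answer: -14303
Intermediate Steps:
w = 18 (w = Add(-36, Mul(Add(3, 6), Add(5, 1))) = Add(-36, Mul(9, 6)) = Add(-36, 54) = 18)
Function('P')(V, p) = Add(-79, p)
Add(L, Mul(-1, Function('P')(173, w))) = Add(-14364, Mul(-1, Add(-79, 18))) = Add(-14364, Mul(-1, -61)) = Add(-14364, 61) = -14303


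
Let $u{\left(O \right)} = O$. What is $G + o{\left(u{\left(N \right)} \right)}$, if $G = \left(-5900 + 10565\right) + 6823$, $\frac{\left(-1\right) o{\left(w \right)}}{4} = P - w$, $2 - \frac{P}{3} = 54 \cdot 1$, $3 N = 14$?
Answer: $\frac{36392}{3} \approx 12131.0$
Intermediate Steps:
$N = \frac{14}{3}$ ($N = \frac{1}{3} \cdot 14 = \frac{14}{3} \approx 4.6667$)
$P = -156$ ($P = 6 - 3 \cdot 54 \cdot 1 = 6 - 162 = -156$)
$o{\left(w \right)} = 624 + 4 w$ ($o{\left(w \right)} = - 4 \left(-156 - w\right) = 624 + 4 w$)
$G = 11488$ ($G = 4665 + 6823 = 11488$)
$G + o{\left(u{\left(N \right)} \right)} = 11488 + \left(624 + 4 \cdot \frac{14}{3}\right) = 11488 + \left(624 + \frac{56}{3}\right) = 11488 + \frac{1928}{3} = \frac{36392}{3}$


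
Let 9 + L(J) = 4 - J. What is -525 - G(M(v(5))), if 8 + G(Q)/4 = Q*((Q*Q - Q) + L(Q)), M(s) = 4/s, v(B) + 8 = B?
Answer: -13391/27 ≈ -495.96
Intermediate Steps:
v(B) = -8 + B
L(J) = -5 - J (L(J) = -9 + (4 - J) = -5 - J)
G(Q) = -32 + 4*Q*(-5 + Q² - 2*Q) (G(Q) = -32 + 4*(Q*((Q*Q - Q) + (-5 - Q))) = -32 + 4*(Q*((Q² - Q) + (-5 - Q))) = -32 + 4*(Q*(-5 + Q² - 2*Q)) = -32 + 4*Q*(-5 + Q² - 2*Q))
-525 - G(M(v(5))) = -525 - (-32 - 4*16/(-8 + 5)² + 4*(4/(-8 + 5))³ - 4*4/(-8 + 5)*(5 + 4/(-8 + 5))) = -525 - (-32 - 4*(4/(-3))² + 4*(4/(-3))³ - 4*4/(-3)*(5 + 4/(-3))) = -525 - (-32 - 4*(4*(-⅓))² + 4*(4*(-⅓))³ - 4*4*(-⅓)*(5 + 4*(-⅓))) = -525 - (-32 - 4*(-4/3)² + 4*(-4/3)³ - 4*(-4/3)*(5 - 4/3)) = -525 - (-32 - 4*16/9 + 4*(-64/27) - 4*(-4/3)*11/3) = -525 - (-32 - 64/9 - 256/27 + 176/9) = -525 - 1*(-784/27) = -525 + 784/27 = -13391/27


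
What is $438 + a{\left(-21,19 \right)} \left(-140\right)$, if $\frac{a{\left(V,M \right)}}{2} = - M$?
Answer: $5758$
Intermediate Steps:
$a{\left(V,M \right)} = - 2 M$ ($a{\left(V,M \right)} = 2 \left(- M\right) = - 2 M$)
$438 + a{\left(-21,19 \right)} \left(-140\right) = 438 + \left(-2\right) 19 \left(-140\right) = 438 - -5320 = 438 + 5320 = 5758$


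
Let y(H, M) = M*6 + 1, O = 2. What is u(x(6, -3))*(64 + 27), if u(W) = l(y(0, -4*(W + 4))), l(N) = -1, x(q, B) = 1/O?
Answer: -91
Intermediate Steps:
x(q, B) = ½ (x(q, B) = 1/2 = ½)
y(H, M) = 1 + 6*M (y(H, M) = 6*M + 1 = 1 + 6*M)
u(W) = -1
u(x(6, -3))*(64 + 27) = -(64 + 27) = -1*91 = -91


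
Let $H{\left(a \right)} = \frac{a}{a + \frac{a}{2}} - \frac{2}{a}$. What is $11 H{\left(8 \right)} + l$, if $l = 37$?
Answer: $\frac{499}{12} \approx 41.583$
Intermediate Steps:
$H{\left(a \right)} = \frac{2}{3} - \frac{2}{a}$ ($H{\left(a \right)} = \frac{a}{a + a \frac{1}{2}} - \frac{2}{a} = \frac{a}{a + \frac{a}{2}} - \frac{2}{a} = \frac{a}{\frac{3}{2} a} - \frac{2}{a} = a \frac{2}{3 a} - \frac{2}{a} = \frac{2}{3} - \frac{2}{a}$)
$11 H{\left(8 \right)} + l = 11 \left(\frac{2}{3} - \frac{2}{8}\right) + 37 = 11 \left(\frac{2}{3} - \frac{1}{4}\right) + 37 = 11 \cdot \frac{5}{12} + 37 = \frac{55}{12} + 37 = \frac{499}{12}$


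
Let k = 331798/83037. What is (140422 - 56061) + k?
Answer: 7005416155/83037 ≈ 84365.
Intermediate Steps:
k = 331798/83037 (k = 331798*(1/83037) = 331798/83037 ≈ 3.9958)
(140422 - 56061) + k = (140422 - 56061) + 331798/83037 = 84361 + 331798/83037 = 7005416155/83037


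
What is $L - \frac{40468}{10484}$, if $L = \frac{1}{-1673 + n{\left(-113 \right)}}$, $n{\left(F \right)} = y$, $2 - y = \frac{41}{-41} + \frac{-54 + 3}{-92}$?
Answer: $- \frac{1555132979}{402824111} \approx -3.8606$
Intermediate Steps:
$y = \frac{225}{92}$ ($y = 2 - \left(\frac{41}{-41} + \frac{-54 + 3}{-92}\right) = 2 - \left(41 \left(- \frac{1}{41}\right) - - \frac{51}{92}\right) = 2 - \left(-1 + \frac{51}{92}\right) = 2 - - \frac{41}{92} = 2 + \frac{41}{92} = \frac{225}{92} \approx 2.4457$)
$n{\left(F \right)} = \frac{225}{92}$
$L = - \frac{92}{153691}$ ($L = \frac{1}{-1673 + \frac{225}{92}} = \frac{1}{- \frac{153691}{92}} = - \frac{92}{153691} \approx -0.0005986$)
$L - \frac{40468}{10484} = - \frac{92}{153691} - \frac{40468}{10484} = - \frac{92}{153691} - 40468 \cdot \frac{1}{10484} = - \frac{92}{153691} - \frac{10117}{2621} = - \frac{1555132979}{402824111}$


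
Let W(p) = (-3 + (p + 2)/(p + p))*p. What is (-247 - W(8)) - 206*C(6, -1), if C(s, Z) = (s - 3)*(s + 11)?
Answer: -10734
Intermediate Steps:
C(s, Z) = (-3 + s)*(11 + s)
W(p) = p*(-3 + (2 + p)/(2*p)) (W(p) = (-3 + (2 + p)/((2*p)))*p = (-3 + (2 + p)*(1/(2*p)))*p = (-3 + (2 + p)/(2*p))*p = p*(-3 + (2 + p)/(2*p)))
(-247 - W(8)) - 206*C(6, -1) = (-247 - (1 - 5/2*8)) - 206*(-33 + 6² + 8*6) = (-247 - (1 - 20)) - 206*(-33 + 36 + 48) = (-247 - 1*(-19)) - 206*51 = (-247 + 19) - 10506 = -228 - 10506 = -10734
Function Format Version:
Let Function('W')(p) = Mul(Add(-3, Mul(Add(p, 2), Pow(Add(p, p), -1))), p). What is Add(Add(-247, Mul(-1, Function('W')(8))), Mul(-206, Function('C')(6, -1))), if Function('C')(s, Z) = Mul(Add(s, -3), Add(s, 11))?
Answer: -10734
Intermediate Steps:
Function('C')(s, Z) = Mul(Add(-3, s), Add(11, s))
Function('W')(p) = Mul(p, Add(-3, Mul(Rational(1, 2), Pow(p, -1), Add(2, p)))) (Function('W')(p) = Mul(Add(-3, Mul(Add(2, p), Pow(Mul(2, p), -1))), p) = Mul(Add(-3, Mul(Add(2, p), Mul(Rational(1, 2), Pow(p, -1)))), p) = Mul(Add(-3, Mul(Rational(1, 2), Pow(p, -1), Add(2, p))), p) = Mul(p, Add(-3, Mul(Rational(1, 2), Pow(p, -1), Add(2, p)))))
Add(Add(-247, Mul(-1, Function('W')(8))), Mul(-206, Function('C')(6, -1))) = Add(Add(-247, Mul(-1, Add(1, Mul(Rational(-5, 2), 8)))), Mul(-206, Add(-33, Pow(6, 2), Mul(8, 6)))) = Add(Add(-247, Mul(-1, Add(1, -20))), Mul(-206, Add(-33, 36, 48))) = Add(Add(-247, Mul(-1, -19)), Mul(-206, 51)) = Add(Add(-247, 19), -10506) = Add(-228, -10506) = -10734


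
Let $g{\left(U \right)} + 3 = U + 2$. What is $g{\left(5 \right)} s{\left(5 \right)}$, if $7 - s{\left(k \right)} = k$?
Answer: $8$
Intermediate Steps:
$g{\left(U \right)} = -1 + U$ ($g{\left(U \right)} = -3 + \left(U + 2\right) = -3 + \left(2 + U\right) = -1 + U$)
$s{\left(k \right)} = 7 - k$
$g{\left(5 \right)} s{\left(5 \right)} = \left(-1 + 5\right) \left(7 - 5\right) = 4 \left(7 - 5\right) = 4 \cdot 2 = 8$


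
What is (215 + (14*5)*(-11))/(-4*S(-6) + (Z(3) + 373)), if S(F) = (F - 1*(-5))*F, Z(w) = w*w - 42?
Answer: -555/316 ≈ -1.7563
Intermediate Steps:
Z(w) = -42 + w² (Z(w) = w² - 42 = -42 + w²)
S(F) = F*(5 + F) (S(F) = (F + 5)*F = (5 + F)*F = F*(5 + F))
(215 + (14*5)*(-11))/(-4*S(-6) + (Z(3) + 373)) = (215 + (14*5)*(-11))/(-(-24)*(5 - 6) + ((-42 + 3²) + 373)) = (215 + 70*(-11))/(-(-24)*(-1) + ((-42 + 9) + 373)) = (215 - 770)/(-4*6 + (-33 + 373)) = -555/(-24 + 340) = -555/316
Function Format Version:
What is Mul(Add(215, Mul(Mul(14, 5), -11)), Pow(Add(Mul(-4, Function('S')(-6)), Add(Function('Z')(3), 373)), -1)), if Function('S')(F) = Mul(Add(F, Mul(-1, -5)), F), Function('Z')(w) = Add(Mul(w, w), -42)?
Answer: Rational(-555, 316) ≈ -1.7563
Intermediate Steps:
Function('Z')(w) = Add(-42, Pow(w, 2)) (Function('Z')(w) = Add(Pow(w, 2), -42) = Add(-42, Pow(w, 2)))
Function('S')(F) = Mul(F, Add(5, F)) (Function('S')(F) = Mul(Add(F, 5), F) = Mul(Add(5, F), F) = Mul(F, Add(5, F)))
Mul(Add(215, Mul(Mul(14, 5), -11)), Pow(Add(Mul(-4, Function('S')(-6)), Add(Function('Z')(3), 373)), -1)) = Mul(Add(215, Mul(Mul(14, 5), -11)), Pow(Add(Mul(-4, Mul(-6, Add(5, -6))), Add(Add(-42, Pow(3, 2)), 373)), -1)) = Mul(Add(215, Mul(70, -11)), Pow(Add(Mul(-4, Mul(-6, -1)), Add(Add(-42, 9), 373)), -1)) = Mul(Add(215, -770), Pow(Add(Mul(-4, 6), Add(-33, 373)), -1)) = Mul(-555, Pow(Add(-24, 340), -1)) = Mul(-555, Pow(316, -1)) = Mul(-555, Rational(1, 316)) = Rational(-555, 316)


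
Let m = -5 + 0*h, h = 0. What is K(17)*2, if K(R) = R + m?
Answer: 24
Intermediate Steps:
m = -5 (m = -5 + 0*0 = -5 + 0 = -5)
K(R) = -5 + R (K(R) = R - 5 = -5 + R)
K(17)*2 = (-5 + 17)*2 = 12*2 = 24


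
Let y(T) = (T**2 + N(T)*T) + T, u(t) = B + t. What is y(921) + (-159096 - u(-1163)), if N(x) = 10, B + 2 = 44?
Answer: 700397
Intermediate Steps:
B = 42 (B = -2 + 44 = 42)
u(t) = 42 + t
y(T) = T**2 + 11*T (y(T) = (T**2 + 10*T) + T = T**2 + 11*T)
y(921) + (-159096 - u(-1163)) = 921*(11 + 921) + (-159096 - (42 - 1163)) = 921*932 + (-159096 - 1*(-1121)) = 858372 + (-159096 + 1121) = 858372 - 157975 = 700397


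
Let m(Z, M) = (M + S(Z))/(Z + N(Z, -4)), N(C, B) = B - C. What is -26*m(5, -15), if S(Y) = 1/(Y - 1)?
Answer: -767/8 ≈ -95.875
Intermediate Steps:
S(Y) = 1/(-1 + Y)
m(Z, M) = -M/4 - 1/(4*(-1 + Z)) (m(Z, M) = (M + 1/(-1 + Z))/(Z + (-4 - Z)) = (M + 1/(-1 + Z))/(-4) = (M + 1/(-1 + Z))*(-¼) = -M/4 - 1/(4*(-1 + Z)))
-26*m(5, -15) = -13*(-1 - 15 - 1*(-15)*5)/(2*(-1 + 5)) = -13*(-1 - 15 + 75)/(2*4) = -13*59/(2*4) = -26*59/16 = -767/8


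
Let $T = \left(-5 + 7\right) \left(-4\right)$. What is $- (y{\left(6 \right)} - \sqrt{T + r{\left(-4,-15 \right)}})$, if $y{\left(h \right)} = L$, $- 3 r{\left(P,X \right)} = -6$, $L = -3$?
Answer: $3 + i \sqrt{6} \approx 3.0 + 2.4495 i$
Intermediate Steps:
$r{\left(P,X \right)} = 2$ ($r{\left(P,X \right)} = \left(- \frac{1}{3}\right) \left(-6\right) = 2$)
$y{\left(h \right)} = -3$
$T = -8$ ($T = 2 \left(-4\right) = -8$)
$- (y{\left(6 \right)} - \sqrt{T + r{\left(-4,-15 \right)}}) = - (-3 - \sqrt{-8 + 2}) = - (-3 - \sqrt{-6}) = - (-3 - i \sqrt{6}) = 3 + i \sqrt{6}$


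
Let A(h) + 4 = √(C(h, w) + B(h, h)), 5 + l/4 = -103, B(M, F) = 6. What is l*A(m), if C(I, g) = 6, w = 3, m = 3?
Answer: 1728 - 864*√3 ≈ 231.51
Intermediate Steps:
l = -432 (l = -20 + 4*(-103) = -20 - 412 = -432)
A(h) = -4 + 2*√3 (A(h) = -4 + √(6 + 6) = -4 + √12 = -4 + 2*√3)
l*A(m) = -432*(-4 + 2*√3) = 1728 - 864*√3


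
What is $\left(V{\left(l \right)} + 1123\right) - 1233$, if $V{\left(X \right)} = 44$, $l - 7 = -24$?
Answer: $-66$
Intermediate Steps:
$l = -17$ ($l = 7 - 24 = -17$)
$\left(V{\left(l \right)} + 1123\right) - 1233 = \left(44 + 1123\right) - 1233 = 1167 - 1233 = -66$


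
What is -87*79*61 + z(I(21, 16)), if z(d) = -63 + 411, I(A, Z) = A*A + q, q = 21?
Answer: -418905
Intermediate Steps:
I(A, Z) = 21 + A² (I(A, Z) = A*A + 21 = A² + 21 = 21 + A²)
z(d) = 348
-87*79*61 + z(I(21, 16)) = -87*79*61 + 348 = -6873*61 + 348 = -419253 + 348 = -418905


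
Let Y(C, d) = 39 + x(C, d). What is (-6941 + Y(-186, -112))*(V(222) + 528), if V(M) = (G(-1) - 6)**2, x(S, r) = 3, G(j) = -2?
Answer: -4084208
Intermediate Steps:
Y(C, d) = 42 (Y(C, d) = 39 + 3 = 42)
V(M) = 64 (V(M) = (-2 - 6)**2 = (-8)**2 = 64)
(-6941 + Y(-186, -112))*(V(222) + 528) = (-6941 + 42)*(64 + 528) = -6899*592 = -4084208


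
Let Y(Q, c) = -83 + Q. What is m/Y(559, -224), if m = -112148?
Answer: -28037/119 ≈ -235.60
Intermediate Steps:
m/Y(559, -224) = -112148/(-83 + 559) = -112148/476 = -112148*1/476 = -28037/119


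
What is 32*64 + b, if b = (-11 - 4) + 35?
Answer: 2068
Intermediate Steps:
b = 20 (b = -15 + 35 = 20)
32*64 + b = 32*64 + 20 = 2048 + 20 = 2068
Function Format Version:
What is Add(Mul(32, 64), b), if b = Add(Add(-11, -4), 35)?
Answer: 2068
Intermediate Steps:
b = 20 (b = Add(-15, 35) = 20)
Add(Mul(32, 64), b) = Add(Mul(32, 64), 20) = Add(2048, 20) = 2068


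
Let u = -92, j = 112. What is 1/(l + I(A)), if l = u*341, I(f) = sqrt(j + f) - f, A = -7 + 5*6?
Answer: -2093/65709726 - sqrt(15)/328548630 ≈ -3.1864e-5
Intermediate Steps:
A = 23 (A = -7 + 30 = 23)
I(f) = sqrt(112 + f) - f
l = -31372 (l = -92*341 = -31372)
1/(l + I(A)) = 1/(-31372 + (sqrt(112 + 23) - 1*23)) = 1/(-31372 + (sqrt(135) - 23)) = 1/(-31372 + (3*sqrt(15) - 23)) = 1/(-31372 + (-23 + 3*sqrt(15))) = 1/(-31395 + 3*sqrt(15))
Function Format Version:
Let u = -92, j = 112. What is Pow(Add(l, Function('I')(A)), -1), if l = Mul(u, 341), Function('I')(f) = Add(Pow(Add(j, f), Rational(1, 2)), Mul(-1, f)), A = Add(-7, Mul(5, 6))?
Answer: Add(Rational(-2093, 65709726), Mul(Rational(-1, 328548630), Pow(15, Rational(1, 2)))) ≈ -3.1864e-5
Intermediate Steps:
A = 23 (A = Add(-7, 30) = 23)
Function('I')(f) = Add(Pow(Add(112, f), Rational(1, 2)), Mul(-1, f))
l = -31372 (l = Mul(-92, 341) = -31372)
Pow(Add(l, Function('I')(A)), -1) = Pow(Add(-31372, Add(Pow(Add(112, 23), Rational(1, 2)), Mul(-1, 23))), -1) = Pow(Add(-31372, Add(Pow(135, Rational(1, 2)), -23)), -1) = Pow(Add(-31372, Add(Mul(3, Pow(15, Rational(1, 2))), -23)), -1) = Pow(Add(-31372, Add(-23, Mul(3, Pow(15, Rational(1, 2))))), -1) = Pow(Add(-31395, Mul(3, Pow(15, Rational(1, 2)))), -1)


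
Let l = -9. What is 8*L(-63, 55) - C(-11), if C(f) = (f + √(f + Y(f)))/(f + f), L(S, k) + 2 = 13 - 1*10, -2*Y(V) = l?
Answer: 15/2 + I*√26/44 ≈ 7.5 + 0.11589*I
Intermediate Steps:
Y(V) = 9/2 (Y(V) = -½*(-9) = 9/2)
L(S, k) = 1 (L(S, k) = -2 + (13 - 1*10) = -2 + (13 - 10) = -2 + 3 = 1)
C(f) = (f + √(9/2 + f))/(2*f) (C(f) = (f + √(f + 9/2))/(f + f) = (f + √(9/2 + f))/((2*f)) = (f + √(9/2 + f))*(1/(2*f)) = (f + √(9/2 + f))/(2*f))
8*L(-63, 55) - C(-11) = 8*1 - ((½)*(-11) + √(18 + 4*(-11))/4)/(-11) = 8 - (-1)*(-11/2 + √(18 - 44)/4)/11 = 8 - (-1)*(-11/2 + √(-26)/4)/11 = 8 - (-1)*(-11/2 + (I*√26)/4)/11 = 8 - (-1)*(-11/2 + I*√26/4)/11 = 8 - (½ - I*√26/44) = 8 + (-½ + I*√26/44) = 15/2 + I*√26/44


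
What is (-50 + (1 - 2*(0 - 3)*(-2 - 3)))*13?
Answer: -1027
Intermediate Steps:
(-50 + (1 - 2*(0 - 3)*(-2 - 3)))*13 = (-50 + (1 - (-6)*(-5)))*13 = (-50 + (1 - 2*15))*13 = (-50 + (1 - 30))*13 = (-50 - 29)*13 = -79*13 = -1027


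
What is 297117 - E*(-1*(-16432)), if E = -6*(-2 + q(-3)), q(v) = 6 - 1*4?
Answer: 297117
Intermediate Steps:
q(v) = 2 (q(v) = 6 - 4 = 2)
E = 0 (E = -6*(-2 + 2) = -6*0 = 0)
297117 - E*(-1*(-16432)) = 297117 - 0*(-1*(-16432)) = 297117 - 0*16432 = 297117 - 1*0 = 297117 + 0 = 297117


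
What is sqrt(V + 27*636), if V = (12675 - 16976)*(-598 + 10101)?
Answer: I*sqrt(40855231) ≈ 6391.8*I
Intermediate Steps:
V = -40872403 (V = -4301*9503 = -40872403)
sqrt(V + 27*636) = sqrt(-40872403 + 27*636) = sqrt(-40872403 + 17172) = sqrt(-40855231) = I*sqrt(40855231)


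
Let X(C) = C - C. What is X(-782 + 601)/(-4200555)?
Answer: 0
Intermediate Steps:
X(C) = 0
X(-782 + 601)/(-4200555) = 0/(-4200555) = 0*(-1/4200555) = 0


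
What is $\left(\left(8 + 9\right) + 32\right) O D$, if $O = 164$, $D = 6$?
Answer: $48216$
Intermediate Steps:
$\left(\left(8 + 9\right) + 32\right) O D = \left(\left(8 + 9\right) + 32\right) 164 \cdot 6 = \left(17 + 32\right) 164 \cdot 6 = 49 \cdot 164 \cdot 6 = 8036 \cdot 6 = 48216$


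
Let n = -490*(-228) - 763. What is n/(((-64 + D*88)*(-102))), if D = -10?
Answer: 110957/96288 ≈ 1.1523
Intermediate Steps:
n = 110957 (n = 111720 - 763 = 110957)
n/(((-64 + D*88)*(-102))) = 110957/(((-64 - 10*88)*(-102))) = 110957/(((-64 - 880)*(-102))) = 110957/((-944*(-102))) = 110957/96288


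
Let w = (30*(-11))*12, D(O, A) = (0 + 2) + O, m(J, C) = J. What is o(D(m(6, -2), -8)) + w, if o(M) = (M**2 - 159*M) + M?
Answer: -5160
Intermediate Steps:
D(O, A) = 2 + O
o(M) = M**2 - 158*M
w = -3960 (w = -330*12 = -3960)
o(D(m(6, -2), -8)) + w = (2 + 6)*(-158 + (2 + 6)) - 3960 = 8*(-158 + 8) - 3960 = 8*(-150) - 3960 = -1200 - 3960 = -5160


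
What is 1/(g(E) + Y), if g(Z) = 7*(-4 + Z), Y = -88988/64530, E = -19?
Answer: -32265/5239159 ≈ -0.0061584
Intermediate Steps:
Y = -44494/32265 (Y = -88988*1/64530 = -44494/32265 ≈ -1.3790)
g(Z) = -28 + 7*Z
1/(g(E) + Y) = 1/((-28 + 7*(-19)) - 44494/32265) = 1/((-28 - 133) - 44494/32265) = 1/(-161 - 44494/32265) = 1/(-5239159/32265) = -32265/5239159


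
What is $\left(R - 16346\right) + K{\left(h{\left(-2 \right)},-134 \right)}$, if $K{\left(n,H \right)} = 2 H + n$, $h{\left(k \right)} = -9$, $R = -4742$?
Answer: $-21365$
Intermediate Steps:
$K{\left(n,H \right)} = n + 2 H$
$\left(R - 16346\right) + K{\left(h{\left(-2 \right)},-134 \right)} = \left(-4742 - 16346\right) + \left(-9 + 2 \left(-134\right)\right) = -21088 - 277 = -21365$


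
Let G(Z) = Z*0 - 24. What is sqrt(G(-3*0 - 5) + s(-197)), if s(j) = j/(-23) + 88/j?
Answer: I*sqrt(326046229)/4531 ≈ 3.9852*I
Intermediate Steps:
s(j) = 88/j - j/23 (s(j) = j*(-1/23) + 88/j = -j/23 + 88/j = 88/j - j/23)
G(Z) = -24 (G(Z) = 0 - 24 = -24)
sqrt(G(-3*0 - 5) + s(-197)) = sqrt(-24 + (88/(-197) - 1/23*(-197))) = sqrt(-24 + (88*(-1/197) + 197/23)) = sqrt(-24 + (-88/197 + 197/23)) = sqrt(-24 + 36785/4531) = sqrt(-71959/4531) = I*sqrt(326046229)/4531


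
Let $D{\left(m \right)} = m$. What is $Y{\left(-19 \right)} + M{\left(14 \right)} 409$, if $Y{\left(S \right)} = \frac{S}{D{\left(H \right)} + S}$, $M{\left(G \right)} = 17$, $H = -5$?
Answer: $\frac{166891}{24} \approx 6953.8$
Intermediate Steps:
$Y{\left(S \right)} = \frac{S}{-5 + S}$
$Y{\left(-19 \right)} + M{\left(14 \right)} 409 = - \frac{19}{-5 - 19} + 17 \cdot 409 = - \frac{19}{-24} + 6953 = \left(-19\right) \left(- \frac{1}{24}\right) + 6953 = \frac{19}{24} + 6953 = \frac{166891}{24}$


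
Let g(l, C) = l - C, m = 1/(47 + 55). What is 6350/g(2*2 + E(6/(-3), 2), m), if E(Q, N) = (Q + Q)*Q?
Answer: 647700/1223 ≈ 529.60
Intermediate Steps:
E(Q, N) = 2*Q² (E(Q, N) = (2*Q)*Q = 2*Q²)
m = 1/102 ≈ 0.0098039
6350/g(2*2 + E(6/(-3), 2), m) = 6350/((2*2 + 2*(6/(-3))²) - 1*1/102) = 6350/((4 + 2*(6*(-⅓))²) - 1/102) = 6350/((4 + 2*(-2)²) - 1/102) = 6350/((4 + 2*4) - 1/102) = 6350/((4 + 8) - 1/102) = 6350/(12 - 1/102) = 6350/(1223/102) = 6350*(102/1223) = 647700/1223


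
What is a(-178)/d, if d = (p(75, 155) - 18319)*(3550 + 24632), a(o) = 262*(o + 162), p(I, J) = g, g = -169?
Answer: 262/32564301 ≈ 8.0456e-6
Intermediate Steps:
p(I, J) = -169
a(o) = 42444 + 262*o (a(o) = 262*(162 + o) = 42444 + 262*o)
d = -521028816 (d = (-169 - 18319)*(3550 + 24632) = -18488*28182 = -521028816)
a(-178)/d = (42444 + 262*(-178))/(-521028816) = (42444 - 46636)*(-1/521028816) = -4192*(-1/521028816) = 262/32564301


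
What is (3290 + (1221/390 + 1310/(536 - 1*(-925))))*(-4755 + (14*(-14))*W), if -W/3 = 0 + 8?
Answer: -10635788659/63310 ≈ -1.6800e+5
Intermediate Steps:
W = -24 (W = -3*(0 + 8) = -3*8 = -24)
(3290 + (1221/390 + 1310/(536 - 1*(-925))))*(-4755 + (14*(-14))*W) = (3290 + (1221/390 + 1310/(536 - 1*(-925))))*(-4755 + (14*(-14))*(-24)) = (3290 + (1221*(1/390) + 1310/(536 + 925)))*(-4755 - 196*(-24)) = (3290 + (407/130 + 1310/1461))*(-4755 + 4704) = (3290 + (407/130 + 1310*(1/1461)))*(-51) = (3290 + (407/130 + 1310/1461))*(-51) = (3290 + 764927/189930)*(-51) = (625634627/189930)*(-51) = -10635788659/63310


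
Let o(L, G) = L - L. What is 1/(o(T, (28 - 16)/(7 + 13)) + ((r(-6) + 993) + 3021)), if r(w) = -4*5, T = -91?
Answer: 1/3994 ≈ 0.00025038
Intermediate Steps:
o(L, G) = 0
r(w) = -20
1/(o(T, (28 - 16)/(7 + 13)) + ((r(-6) + 993) + 3021)) = 1/(0 + ((-20 + 993) + 3021)) = 1/(0 + (973 + 3021)) = 1/(0 + 3994) = 1/3994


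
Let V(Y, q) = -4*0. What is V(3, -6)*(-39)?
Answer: 0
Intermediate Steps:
V(Y, q) = 0
V(3, -6)*(-39) = 0*(-39) = 0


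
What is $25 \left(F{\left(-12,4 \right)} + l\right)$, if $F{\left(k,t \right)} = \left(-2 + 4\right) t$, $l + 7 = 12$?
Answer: $325$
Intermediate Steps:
$l = 5$ ($l = -7 + 12 = 5$)
$F{\left(k,t \right)} = 2 t$
$25 \left(F{\left(-12,4 \right)} + l\right) = 25 \left(2 \cdot 4 + 5\right) = 25 \left(8 + 5\right) = 25 \cdot 13 = 325$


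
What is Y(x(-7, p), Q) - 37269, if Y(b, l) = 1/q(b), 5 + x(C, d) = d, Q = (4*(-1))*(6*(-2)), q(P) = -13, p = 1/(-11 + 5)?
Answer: -484498/13 ≈ -37269.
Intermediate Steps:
p = -1/6 (p = 1/(-6) = -1/6 ≈ -0.16667)
Q = 48 (Q = -4*(-12) = 48)
x(C, d) = -5 + d
Y(b, l) = -1/13 (Y(b, l) = 1/(-13) = -1/13)
Y(x(-7, p), Q) - 37269 = -1/13 - 37269 = -484498/13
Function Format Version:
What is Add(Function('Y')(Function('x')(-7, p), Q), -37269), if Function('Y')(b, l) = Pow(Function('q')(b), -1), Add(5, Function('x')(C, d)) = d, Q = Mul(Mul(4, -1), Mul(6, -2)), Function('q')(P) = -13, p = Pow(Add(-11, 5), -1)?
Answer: Rational(-484498, 13) ≈ -37269.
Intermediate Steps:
p = Rational(-1, 6) (p = Pow(-6, -1) = Rational(-1, 6) ≈ -0.16667)
Q = 48 (Q = Mul(-4, -12) = 48)
Function('x')(C, d) = Add(-5, d)
Function('Y')(b, l) = Rational(-1, 13) (Function('Y')(b, l) = Pow(-13, -1) = Rational(-1, 13))
Add(Function('Y')(Function('x')(-7, p), Q), -37269) = Add(Rational(-1, 13), -37269) = Rational(-484498, 13)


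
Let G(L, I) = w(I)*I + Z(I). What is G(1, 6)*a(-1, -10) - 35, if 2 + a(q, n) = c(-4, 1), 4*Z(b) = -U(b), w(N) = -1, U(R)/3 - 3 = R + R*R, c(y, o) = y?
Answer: 407/2 ≈ 203.50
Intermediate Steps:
U(R) = 9 + 3*R + 3*R² (U(R) = 9 + 3*(R + R*R) = 9 + 3*(R + R²) = 9 + (3*R + 3*R²) = 9 + 3*R + 3*R²)
Z(b) = -9/4 - 3*b/4 - 3*b²/4 (Z(b) = (-(9 + 3*b + 3*b²))/4 = (-9 - 3*b - 3*b²)/4 = -9/4 - 3*b/4 - 3*b²/4)
a(q, n) = -6 (a(q, n) = -2 - 4 = -6)
G(L, I) = -9/4 - 7*I/4 - 3*I²/4 (G(L, I) = -I + (-9/4 - 3*I/4 - 3*I²/4) = -9/4 - 7*I/4 - 3*I²/4)
G(1, 6)*a(-1, -10) - 35 = (-9/4 - 7/4*6 - ¾*6²)*(-6) - 35 = (-9/4 - 21/2 - ¾*36)*(-6) - 35 = (-9/4 - 21/2 - 27)*(-6) - 35 = -159/4*(-6) - 35 = 477/2 - 35 = 407/2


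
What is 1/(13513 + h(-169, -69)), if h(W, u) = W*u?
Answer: 1/25174 ≈ 3.9724e-5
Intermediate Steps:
1/(13513 + h(-169, -69)) = 1/(13513 - 169*(-69)) = 1/(13513 + 11661) = 1/25174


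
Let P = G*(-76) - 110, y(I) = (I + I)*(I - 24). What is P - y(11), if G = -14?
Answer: 1240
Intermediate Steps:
y(I) = 2*I*(-24 + I) (y(I) = (2*I)*(-24 + I) = 2*I*(-24 + I))
P = 954 (P = -14*(-76) - 110 = 1064 - 110 = 954)
P - y(11) = 954 - 2*11*(-24 + 11) = 954 - 2*11*(-13) = 954 - 1*(-286) = 954 + 286 = 1240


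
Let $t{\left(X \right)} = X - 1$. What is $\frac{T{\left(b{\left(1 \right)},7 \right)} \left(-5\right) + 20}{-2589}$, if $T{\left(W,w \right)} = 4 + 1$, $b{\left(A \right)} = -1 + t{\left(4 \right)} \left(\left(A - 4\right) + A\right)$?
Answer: $\frac{5}{2589} \approx 0.0019312$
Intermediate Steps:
$t{\left(X \right)} = -1 + X$ ($t{\left(X \right)} = X - 1 = -1 + X$)
$b{\left(A \right)} = -13 + 6 A$ ($b{\left(A \right)} = -1 + \left(-1 + 4\right) \left(\left(A - 4\right) + A\right) = -1 + 3 \left(\left(-4 + A\right) + A\right) = -1 + 3 \left(-4 + 2 A\right) = -1 + \left(-12 + 6 A\right) = -13 + 6 A$)
$T{\left(W,w \right)} = 5$
$\frac{T{\left(b{\left(1 \right)},7 \right)} \left(-5\right) + 20}{-2589} = \frac{5 \left(-5\right) + 20}{-2589} = \left(-25 + 20\right) \left(- \frac{1}{2589}\right) = \left(-5\right) \left(- \frac{1}{2589}\right) = \frac{5}{2589}$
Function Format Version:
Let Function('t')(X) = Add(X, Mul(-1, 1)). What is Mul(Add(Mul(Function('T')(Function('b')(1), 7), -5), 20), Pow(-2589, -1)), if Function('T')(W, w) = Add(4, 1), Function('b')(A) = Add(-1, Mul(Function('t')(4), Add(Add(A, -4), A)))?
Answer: Rational(5, 2589) ≈ 0.0019312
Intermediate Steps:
Function('t')(X) = Add(-1, X) (Function('t')(X) = Add(X, -1) = Add(-1, X))
Function('b')(A) = Add(-13, Mul(6, A)) (Function('b')(A) = Add(-1, Mul(Add(-1, 4), Add(Add(A, -4), A))) = Add(-1, Mul(3, Add(Add(-4, A), A))) = Add(-1, Mul(3, Add(-4, Mul(2, A)))) = Add(-1, Add(-12, Mul(6, A))) = Add(-13, Mul(6, A)))
Function('T')(W, w) = 5
Mul(Add(Mul(Function('T')(Function('b')(1), 7), -5), 20), Pow(-2589, -1)) = Mul(Add(Mul(5, -5), 20), Pow(-2589, -1)) = Mul(Add(-25, 20), Rational(-1, 2589)) = Mul(-5, Rational(-1, 2589)) = Rational(5, 2589)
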